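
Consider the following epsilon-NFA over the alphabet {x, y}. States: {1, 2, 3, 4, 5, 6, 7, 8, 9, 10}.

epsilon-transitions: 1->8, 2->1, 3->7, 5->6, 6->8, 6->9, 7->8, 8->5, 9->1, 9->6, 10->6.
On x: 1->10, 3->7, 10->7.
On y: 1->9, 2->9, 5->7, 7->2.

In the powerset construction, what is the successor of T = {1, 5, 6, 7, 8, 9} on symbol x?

1 on x → {10}.
No x-transition from 5, 6, 7, 8, 9.
Union after reading x: {10}.
Now take the epsilon-closure:
From 10 via epsilon: add 6.
From 6 via epsilon: add 8, 9.
From 8 via epsilon: add 5.
From 9 via epsilon: add 1.
No new states can be added; the closed set is {1, 5, 6, 8, 9, 10}.

{1, 5, 6, 8, 9, 10}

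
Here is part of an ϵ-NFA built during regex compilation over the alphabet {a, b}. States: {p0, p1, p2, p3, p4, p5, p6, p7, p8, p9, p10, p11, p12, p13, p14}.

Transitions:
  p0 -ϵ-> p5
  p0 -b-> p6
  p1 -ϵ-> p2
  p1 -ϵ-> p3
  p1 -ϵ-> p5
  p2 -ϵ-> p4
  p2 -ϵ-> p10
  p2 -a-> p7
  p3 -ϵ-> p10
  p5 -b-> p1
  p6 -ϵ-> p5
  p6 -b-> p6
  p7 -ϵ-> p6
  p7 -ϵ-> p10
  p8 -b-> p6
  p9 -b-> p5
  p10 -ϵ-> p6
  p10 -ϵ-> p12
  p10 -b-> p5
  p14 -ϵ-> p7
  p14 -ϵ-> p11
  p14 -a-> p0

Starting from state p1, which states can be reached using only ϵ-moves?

Start with {p1}.
From p1 via ϵ: add p2, p3, p5.
From p2 via ϵ: add p4, p10.
From p10 via ϵ: add p6, p12.
No new states can be added; the closed set is {p1, p2, p3, p4, p5, p6, p10, p12}.

{p1, p2, p3, p4, p5, p6, p10, p12}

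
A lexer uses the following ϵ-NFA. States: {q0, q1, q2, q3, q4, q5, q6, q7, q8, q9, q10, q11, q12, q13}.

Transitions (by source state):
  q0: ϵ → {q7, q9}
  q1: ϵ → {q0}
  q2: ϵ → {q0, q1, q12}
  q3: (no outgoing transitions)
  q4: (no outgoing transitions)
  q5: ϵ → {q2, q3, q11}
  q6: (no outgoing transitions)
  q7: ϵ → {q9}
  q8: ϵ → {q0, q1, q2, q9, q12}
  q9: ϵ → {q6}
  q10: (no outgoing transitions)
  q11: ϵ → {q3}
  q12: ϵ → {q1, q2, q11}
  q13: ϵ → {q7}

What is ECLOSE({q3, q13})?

Start with {q3, q13}.
From q13 via ϵ: add q7.
From q7 via ϵ: add q9.
From q9 via ϵ: add q6.
No new states can be added; the closed set is {q3, q6, q7, q9, q13}.

{q3, q6, q7, q9, q13}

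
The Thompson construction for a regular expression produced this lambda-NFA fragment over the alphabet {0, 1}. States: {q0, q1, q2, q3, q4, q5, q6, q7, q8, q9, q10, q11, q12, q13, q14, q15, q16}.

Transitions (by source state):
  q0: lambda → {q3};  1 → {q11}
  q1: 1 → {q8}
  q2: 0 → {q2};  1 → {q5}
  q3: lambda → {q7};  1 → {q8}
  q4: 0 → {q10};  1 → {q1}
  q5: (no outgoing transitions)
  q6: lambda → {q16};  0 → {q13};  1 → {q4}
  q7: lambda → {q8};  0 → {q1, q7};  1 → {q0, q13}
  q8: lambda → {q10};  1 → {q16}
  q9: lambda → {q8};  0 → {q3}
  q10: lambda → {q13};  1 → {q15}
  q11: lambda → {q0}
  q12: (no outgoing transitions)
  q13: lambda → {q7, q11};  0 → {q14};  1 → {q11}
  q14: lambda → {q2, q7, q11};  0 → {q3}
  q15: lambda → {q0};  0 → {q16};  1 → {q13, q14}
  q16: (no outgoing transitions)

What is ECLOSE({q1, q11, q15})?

Start with {q1, q11, q15}.
From q11 via lambda: add q0.
From q0 via lambda: add q3.
From q3 via lambda: add q7.
From q7 via lambda: add q8.
From q8 via lambda: add q10.
From q10 via lambda: add q13.
No new states can be added; the closed set is {q0, q1, q3, q7, q8, q10, q11, q13, q15}.

{q0, q1, q3, q7, q8, q10, q11, q13, q15}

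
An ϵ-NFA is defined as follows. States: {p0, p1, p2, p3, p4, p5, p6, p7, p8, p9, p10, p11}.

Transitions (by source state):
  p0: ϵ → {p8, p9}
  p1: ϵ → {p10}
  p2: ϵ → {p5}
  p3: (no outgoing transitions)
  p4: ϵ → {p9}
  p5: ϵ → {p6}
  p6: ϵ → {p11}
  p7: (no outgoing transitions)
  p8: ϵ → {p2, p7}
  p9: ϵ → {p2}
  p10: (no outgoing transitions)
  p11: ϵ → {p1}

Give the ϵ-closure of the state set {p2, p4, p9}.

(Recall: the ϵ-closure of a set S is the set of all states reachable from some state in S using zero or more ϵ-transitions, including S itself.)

Start with {p2, p4, p9}.
From p2 via ϵ: add p5.
From p5 via ϵ: add p6.
From p6 via ϵ: add p11.
From p11 via ϵ: add p1.
From p1 via ϵ: add p10.
No new states can be added; the closed set is {p1, p2, p4, p5, p6, p9, p10, p11}.

{p1, p2, p4, p5, p6, p9, p10, p11}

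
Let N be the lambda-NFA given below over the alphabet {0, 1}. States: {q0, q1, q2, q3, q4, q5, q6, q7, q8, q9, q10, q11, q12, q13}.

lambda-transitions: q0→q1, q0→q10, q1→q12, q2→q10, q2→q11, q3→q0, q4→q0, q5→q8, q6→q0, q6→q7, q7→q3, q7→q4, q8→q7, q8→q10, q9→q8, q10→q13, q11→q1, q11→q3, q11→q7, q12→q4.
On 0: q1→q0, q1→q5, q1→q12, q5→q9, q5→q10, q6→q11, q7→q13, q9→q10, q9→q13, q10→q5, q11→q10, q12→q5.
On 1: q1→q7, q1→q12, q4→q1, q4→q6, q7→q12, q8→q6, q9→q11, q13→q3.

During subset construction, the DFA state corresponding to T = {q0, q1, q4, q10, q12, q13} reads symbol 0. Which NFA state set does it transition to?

{q0, q1, q3, q4, q5, q7, q8, q10, q12, q13}

q1 on 0 → {q0, q5, q12}.
q10 on 0 → {q5}.
q12 on 0 → {q5}.
No 0-transition from q0, q4, q13.
Union after reading 0: {q0, q5, q12}.
Now take the lambda-closure:
From q0 via lambda: add q1, q10.
From q5 via lambda: add q8.
From q12 via lambda: add q4.
From q8 via lambda: add q7.
From q10 via lambda: add q13.
From q7 via lambda: add q3.
No new states can be added; the closed set is {q0, q1, q3, q4, q5, q7, q8, q10, q12, q13}.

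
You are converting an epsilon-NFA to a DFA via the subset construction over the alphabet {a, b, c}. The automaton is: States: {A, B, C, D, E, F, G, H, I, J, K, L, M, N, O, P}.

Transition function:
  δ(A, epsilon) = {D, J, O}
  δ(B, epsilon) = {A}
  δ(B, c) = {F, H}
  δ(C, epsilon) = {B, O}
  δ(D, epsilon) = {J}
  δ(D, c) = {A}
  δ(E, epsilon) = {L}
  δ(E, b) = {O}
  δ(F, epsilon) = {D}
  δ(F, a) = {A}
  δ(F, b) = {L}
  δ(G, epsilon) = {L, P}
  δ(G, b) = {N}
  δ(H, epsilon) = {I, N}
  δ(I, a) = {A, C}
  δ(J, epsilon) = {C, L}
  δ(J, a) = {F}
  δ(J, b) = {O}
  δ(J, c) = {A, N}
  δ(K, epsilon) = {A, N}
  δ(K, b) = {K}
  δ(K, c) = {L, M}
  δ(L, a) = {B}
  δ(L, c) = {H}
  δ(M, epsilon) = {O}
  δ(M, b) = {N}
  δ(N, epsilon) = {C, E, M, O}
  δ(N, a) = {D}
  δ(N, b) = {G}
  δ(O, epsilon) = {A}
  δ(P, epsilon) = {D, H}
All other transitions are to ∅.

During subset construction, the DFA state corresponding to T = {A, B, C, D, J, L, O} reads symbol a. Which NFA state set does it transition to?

{A, B, C, D, F, J, L, O}

J on a → {F}.
L on a → {B}.
No a-transition from A, B, C, D, O.
Union after reading a: {B, F}.
Now take the epsilon-closure:
From B via epsilon: add A.
From F via epsilon: add D.
From A via epsilon: add J, O.
From J via epsilon: add C, L.
No new states can be added; the closed set is {A, B, C, D, F, J, L, O}.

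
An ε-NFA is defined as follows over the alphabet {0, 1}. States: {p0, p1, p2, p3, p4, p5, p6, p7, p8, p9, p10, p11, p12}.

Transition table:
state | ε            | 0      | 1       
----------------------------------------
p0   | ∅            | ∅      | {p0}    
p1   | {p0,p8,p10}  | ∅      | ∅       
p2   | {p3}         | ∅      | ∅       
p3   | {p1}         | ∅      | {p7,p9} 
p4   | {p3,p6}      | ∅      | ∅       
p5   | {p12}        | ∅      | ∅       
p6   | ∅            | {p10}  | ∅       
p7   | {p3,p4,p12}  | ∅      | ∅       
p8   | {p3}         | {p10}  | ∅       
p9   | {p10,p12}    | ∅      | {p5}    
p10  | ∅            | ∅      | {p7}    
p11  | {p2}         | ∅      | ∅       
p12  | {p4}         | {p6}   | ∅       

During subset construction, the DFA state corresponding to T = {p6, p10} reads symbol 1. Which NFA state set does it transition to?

{p0, p1, p3, p4, p6, p7, p8, p10, p12}

p10 on 1 → {p7}.
No 1-transition from p6.
Union after reading 1: {p7}.
Now take the ε-closure:
From p7 via ε: add p3, p4, p12.
From p3 via ε: add p1.
From p4 via ε: add p6.
From p1 via ε: add p0, p8, p10.
No new states can be added; the closed set is {p0, p1, p3, p4, p6, p7, p8, p10, p12}.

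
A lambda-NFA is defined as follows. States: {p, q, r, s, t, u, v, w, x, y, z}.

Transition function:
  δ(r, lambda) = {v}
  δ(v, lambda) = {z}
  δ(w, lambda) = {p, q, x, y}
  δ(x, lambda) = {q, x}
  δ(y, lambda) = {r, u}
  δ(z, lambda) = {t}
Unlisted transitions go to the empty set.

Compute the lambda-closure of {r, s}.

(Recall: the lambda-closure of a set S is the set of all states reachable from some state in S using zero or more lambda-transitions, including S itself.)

Start with {r, s}.
From r via lambda: add v.
From v via lambda: add z.
From z via lambda: add t.
No new states can be added; the closed set is {r, s, t, v, z}.

{r, s, t, v, z}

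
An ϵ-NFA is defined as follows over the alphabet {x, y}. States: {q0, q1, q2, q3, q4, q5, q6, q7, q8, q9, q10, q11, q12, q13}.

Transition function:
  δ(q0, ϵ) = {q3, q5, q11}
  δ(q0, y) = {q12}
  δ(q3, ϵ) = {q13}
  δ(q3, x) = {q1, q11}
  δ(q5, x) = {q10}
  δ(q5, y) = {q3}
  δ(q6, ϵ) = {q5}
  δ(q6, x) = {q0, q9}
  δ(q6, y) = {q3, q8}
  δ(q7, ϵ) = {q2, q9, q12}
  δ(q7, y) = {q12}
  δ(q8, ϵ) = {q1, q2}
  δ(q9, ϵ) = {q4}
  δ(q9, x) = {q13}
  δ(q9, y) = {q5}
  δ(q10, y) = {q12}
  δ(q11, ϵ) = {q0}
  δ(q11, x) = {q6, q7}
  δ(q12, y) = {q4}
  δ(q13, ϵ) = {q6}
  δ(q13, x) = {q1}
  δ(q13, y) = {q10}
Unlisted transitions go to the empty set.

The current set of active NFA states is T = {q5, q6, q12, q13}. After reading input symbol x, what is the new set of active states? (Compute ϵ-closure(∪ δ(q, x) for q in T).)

q5 on x → {q10}.
q6 on x → {q0, q9}.
q13 on x → {q1}.
No x-transition from q12.
Union after reading x: {q0, q1, q9, q10}.
Now take the ϵ-closure:
From q0 via ϵ: add q3, q5, q11.
From q9 via ϵ: add q4.
From q3 via ϵ: add q13.
From q13 via ϵ: add q6.
No new states can be added; the closed set is {q0, q1, q3, q4, q5, q6, q9, q10, q11, q13}.

{q0, q1, q3, q4, q5, q6, q9, q10, q11, q13}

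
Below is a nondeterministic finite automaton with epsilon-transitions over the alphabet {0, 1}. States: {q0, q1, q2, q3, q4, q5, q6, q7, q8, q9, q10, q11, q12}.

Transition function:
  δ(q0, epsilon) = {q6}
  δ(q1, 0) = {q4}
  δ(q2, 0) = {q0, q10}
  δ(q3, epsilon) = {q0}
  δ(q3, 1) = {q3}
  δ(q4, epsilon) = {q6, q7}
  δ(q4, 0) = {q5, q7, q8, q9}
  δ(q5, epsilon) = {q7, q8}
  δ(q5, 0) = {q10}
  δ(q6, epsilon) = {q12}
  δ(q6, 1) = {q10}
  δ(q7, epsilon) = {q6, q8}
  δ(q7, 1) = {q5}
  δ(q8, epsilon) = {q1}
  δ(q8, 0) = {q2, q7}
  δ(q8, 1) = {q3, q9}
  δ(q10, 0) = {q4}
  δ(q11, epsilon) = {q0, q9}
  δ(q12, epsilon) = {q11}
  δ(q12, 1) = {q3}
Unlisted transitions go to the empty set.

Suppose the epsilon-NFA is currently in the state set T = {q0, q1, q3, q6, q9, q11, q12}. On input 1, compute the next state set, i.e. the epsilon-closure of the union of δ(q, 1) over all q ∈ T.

{q0, q3, q6, q9, q10, q11, q12}

q3 on 1 → {q3}.
q6 on 1 → {q10}.
q12 on 1 → {q3}.
No 1-transition from q0, q1, q9, q11.
Union after reading 1: {q3, q10}.
Now take the epsilon-closure:
From q3 via epsilon: add q0.
From q0 via epsilon: add q6.
From q6 via epsilon: add q12.
From q12 via epsilon: add q11.
From q11 via epsilon: add q9.
No new states can be added; the closed set is {q0, q3, q6, q9, q10, q11, q12}.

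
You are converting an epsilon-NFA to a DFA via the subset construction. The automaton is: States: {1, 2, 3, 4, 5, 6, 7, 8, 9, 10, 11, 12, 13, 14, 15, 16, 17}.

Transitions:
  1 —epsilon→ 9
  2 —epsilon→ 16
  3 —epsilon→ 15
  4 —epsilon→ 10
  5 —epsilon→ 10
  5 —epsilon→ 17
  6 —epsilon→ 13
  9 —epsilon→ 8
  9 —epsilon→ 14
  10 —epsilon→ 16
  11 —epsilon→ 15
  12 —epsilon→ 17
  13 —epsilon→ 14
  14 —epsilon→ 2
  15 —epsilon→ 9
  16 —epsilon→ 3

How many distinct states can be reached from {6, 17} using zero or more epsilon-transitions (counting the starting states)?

Start with {6, 17}.
From 6 via epsilon: add 13.
From 13 via epsilon: add 14.
From 14 via epsilon: add 2.
From 2 via epsilon: add 16.
From 16 via epsilon: add 3.
From 3 via epsilon: add 15.
From 15 via epsilon: add 9.
From 9 via epsilon: add 8.
epsilon-closure = {2, 3, 6, 8, 9, 13, 14, 15, 16, 17}, which has 10 states.

10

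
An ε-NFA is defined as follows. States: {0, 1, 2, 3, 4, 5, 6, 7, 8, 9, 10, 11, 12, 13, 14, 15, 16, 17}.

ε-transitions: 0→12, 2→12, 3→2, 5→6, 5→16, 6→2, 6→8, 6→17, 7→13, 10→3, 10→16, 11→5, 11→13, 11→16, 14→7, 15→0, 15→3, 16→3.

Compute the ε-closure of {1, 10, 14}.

{1, 2, 3, 7, 10, 12, 13, 14, 16}

Start with {1, 10, 14}.
From 10 via ε: add 3, 16.
From 14 via ε: add 7.
From 3 via ε: add 2.
From 7 via ε: add 13.
From 2 via ε: add 12.
No new states can be added; the closed set is {1, 2, 3, 7, 10, 12, 13, 14, 16}.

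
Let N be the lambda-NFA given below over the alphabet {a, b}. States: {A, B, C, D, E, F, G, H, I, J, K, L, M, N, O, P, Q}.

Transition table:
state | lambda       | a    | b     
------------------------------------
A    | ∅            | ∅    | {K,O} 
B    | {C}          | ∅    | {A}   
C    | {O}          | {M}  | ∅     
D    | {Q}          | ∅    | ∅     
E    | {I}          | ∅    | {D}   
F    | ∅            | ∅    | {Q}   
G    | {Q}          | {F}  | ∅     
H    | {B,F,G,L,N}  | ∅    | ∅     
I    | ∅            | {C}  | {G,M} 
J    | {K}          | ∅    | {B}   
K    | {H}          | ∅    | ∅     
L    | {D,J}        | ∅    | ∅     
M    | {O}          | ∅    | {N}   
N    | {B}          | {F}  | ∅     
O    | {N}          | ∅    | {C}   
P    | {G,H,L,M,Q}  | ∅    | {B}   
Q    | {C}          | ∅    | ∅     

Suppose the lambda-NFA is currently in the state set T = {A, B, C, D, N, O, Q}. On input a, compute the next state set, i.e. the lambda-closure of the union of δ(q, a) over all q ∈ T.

C on a → {M}.
N on a → {F}.
No a-transition from A, B, D, O, Q.
Union after reading a: {F, M}.
Now take the lambda-closure:
From M via lambda: add O.
From O via lambda: add N.
From N via lambda: add B.
From B via lambda: add C.
No new states can be added; the closed set is {B, C, F, M, N, O}.

{B, C, F, M, N, O}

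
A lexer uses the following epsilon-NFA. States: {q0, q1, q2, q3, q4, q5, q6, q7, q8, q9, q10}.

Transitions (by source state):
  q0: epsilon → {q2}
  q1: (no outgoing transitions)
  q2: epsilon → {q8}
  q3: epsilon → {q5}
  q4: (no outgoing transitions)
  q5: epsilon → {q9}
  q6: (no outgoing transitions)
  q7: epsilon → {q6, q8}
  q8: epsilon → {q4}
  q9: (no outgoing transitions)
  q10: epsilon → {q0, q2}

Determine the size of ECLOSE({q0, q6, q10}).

6

Start with {q0, q6, q10}.
From q0 via epsilon: add q2.
From q2 via epsilon: add q8.
From q8 via epsilon: add q4.
epsilon-closure = {q0, q2, q4, q6, q8, q10}, which has 6 states.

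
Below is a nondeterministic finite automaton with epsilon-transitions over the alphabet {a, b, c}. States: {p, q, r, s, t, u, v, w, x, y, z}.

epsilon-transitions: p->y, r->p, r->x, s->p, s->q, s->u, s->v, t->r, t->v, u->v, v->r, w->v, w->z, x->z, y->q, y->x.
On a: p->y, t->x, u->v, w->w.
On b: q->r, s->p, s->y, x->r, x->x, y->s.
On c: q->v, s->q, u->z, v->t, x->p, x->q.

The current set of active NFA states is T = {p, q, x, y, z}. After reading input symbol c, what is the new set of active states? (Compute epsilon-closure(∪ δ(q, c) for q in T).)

{p, q, r, v, x, y, z}

q on c → {v}.
x on c → {p, q}.
No c-transition from p, y, z.
Union after reading c: {p, q, v}.
Now take the epsilon-closure:
From p via epsilon: add y.
From v via epsilon: add r.
From r via epsilon: add x.
From x via epsilon: add z.
No new states can be added; the closed set is {p, q, r, v, x, y, z}.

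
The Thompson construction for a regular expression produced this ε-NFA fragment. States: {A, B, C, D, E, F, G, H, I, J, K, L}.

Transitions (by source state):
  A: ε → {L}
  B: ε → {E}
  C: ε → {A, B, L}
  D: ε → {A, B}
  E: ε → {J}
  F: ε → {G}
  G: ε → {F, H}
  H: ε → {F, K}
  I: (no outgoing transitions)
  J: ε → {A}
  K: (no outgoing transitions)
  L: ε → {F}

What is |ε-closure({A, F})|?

6

Start with {A, F}.
From A via ε: add L.
From F via ε: add G.
From G via ε: add H.
From H via ε: add K.
ε-closure = {A, F, G, H, K, L}, which has 6 states.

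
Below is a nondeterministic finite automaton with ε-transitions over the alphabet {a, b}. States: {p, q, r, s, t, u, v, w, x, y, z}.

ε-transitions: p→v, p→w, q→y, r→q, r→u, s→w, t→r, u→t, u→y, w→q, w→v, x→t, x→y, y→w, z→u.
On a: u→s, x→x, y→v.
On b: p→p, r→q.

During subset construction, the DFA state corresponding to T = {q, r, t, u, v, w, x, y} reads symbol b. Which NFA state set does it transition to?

{q, v, w, y}

r on b → {q}.
No b-transition from q, t, u, v, w, x, y.
Union after reading b: {q}.
Now take the ε-closure:
From q via ε: add y.
From y via ε: add w.
From w via ε: add v.
No new states can be added; the closed set is {q, v, w, y}.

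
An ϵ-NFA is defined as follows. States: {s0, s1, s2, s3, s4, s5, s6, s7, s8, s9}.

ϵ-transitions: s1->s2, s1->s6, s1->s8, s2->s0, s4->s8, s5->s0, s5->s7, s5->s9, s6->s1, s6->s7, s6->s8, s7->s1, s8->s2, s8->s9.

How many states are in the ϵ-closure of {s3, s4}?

Start with {s3, s4}.
From s4 via ϵ: add s8.
From s8 via ϵ: add s2, s9.
From s2 via ϵ: add s0.
ϵ-closure = {s0, s2, s3, s4, s8, s9}, which has 6 states.

6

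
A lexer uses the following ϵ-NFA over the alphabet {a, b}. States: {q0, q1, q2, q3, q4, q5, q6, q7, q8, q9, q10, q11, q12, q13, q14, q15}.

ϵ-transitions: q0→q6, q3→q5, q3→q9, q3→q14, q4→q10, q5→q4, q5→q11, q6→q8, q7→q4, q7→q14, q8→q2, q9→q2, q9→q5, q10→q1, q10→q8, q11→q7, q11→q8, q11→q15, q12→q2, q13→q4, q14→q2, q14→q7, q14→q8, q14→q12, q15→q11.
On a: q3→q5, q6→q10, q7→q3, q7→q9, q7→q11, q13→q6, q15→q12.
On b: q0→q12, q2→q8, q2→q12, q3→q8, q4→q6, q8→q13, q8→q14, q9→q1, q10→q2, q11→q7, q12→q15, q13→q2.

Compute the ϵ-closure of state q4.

{q1, q2, q4, q8, q10}

Start with {q4}.
From q4 via ϵ: add q10.
From q10 via ϵ: add q1, q8.
From q8 via ϵ: add q2.
No new states can be added; the closed set is {q1, q2, q4, q8, q10}.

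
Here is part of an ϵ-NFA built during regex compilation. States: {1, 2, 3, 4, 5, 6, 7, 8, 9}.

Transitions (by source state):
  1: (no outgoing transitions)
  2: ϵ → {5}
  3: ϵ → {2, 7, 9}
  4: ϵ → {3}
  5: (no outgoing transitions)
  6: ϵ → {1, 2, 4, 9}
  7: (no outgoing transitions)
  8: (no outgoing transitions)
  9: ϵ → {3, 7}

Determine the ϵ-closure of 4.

{2, 3, 4, 5, 7, 9}

Start with {4}.
From 4 via ϵ: add 3.
From 3 via ϵ: add 2, 7, 9.
From 2 via ϵ: add 5.
No new states can be added; the closed set is {2, 3, 4, 5, 7, 9}.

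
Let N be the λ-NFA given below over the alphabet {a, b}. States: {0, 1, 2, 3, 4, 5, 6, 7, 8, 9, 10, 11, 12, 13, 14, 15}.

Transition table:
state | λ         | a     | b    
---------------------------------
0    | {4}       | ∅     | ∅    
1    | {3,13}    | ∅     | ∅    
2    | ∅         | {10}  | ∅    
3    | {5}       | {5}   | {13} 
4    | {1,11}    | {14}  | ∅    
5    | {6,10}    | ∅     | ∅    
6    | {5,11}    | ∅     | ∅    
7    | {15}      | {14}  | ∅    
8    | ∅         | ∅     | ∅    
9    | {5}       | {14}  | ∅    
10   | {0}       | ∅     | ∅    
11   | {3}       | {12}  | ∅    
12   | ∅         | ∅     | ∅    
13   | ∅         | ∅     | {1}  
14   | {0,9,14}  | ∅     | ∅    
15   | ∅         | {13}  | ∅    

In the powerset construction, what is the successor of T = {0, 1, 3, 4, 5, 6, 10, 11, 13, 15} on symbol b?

{0, 1, 3, 4, 5, 6, 10, 11, 13}

3 on b → {13}.
13 on b → {1}.
No b-transition from 0, 1, 4, 5, 6, 10, 11, 15.
Union after reading b: {1, 13}.
Now take the λ-closure:
From 1 via λ: add 3.
From 3 via λ: add 5.
From 5 via λ: add 6, 10.
From 6 via λ: add 11.
From 10 via λ: add 0.
From 0 via λ: add 4.
No new states can be added; the closed set is {0, 1, 3, 4, 5, 6, 10, 11, 13}.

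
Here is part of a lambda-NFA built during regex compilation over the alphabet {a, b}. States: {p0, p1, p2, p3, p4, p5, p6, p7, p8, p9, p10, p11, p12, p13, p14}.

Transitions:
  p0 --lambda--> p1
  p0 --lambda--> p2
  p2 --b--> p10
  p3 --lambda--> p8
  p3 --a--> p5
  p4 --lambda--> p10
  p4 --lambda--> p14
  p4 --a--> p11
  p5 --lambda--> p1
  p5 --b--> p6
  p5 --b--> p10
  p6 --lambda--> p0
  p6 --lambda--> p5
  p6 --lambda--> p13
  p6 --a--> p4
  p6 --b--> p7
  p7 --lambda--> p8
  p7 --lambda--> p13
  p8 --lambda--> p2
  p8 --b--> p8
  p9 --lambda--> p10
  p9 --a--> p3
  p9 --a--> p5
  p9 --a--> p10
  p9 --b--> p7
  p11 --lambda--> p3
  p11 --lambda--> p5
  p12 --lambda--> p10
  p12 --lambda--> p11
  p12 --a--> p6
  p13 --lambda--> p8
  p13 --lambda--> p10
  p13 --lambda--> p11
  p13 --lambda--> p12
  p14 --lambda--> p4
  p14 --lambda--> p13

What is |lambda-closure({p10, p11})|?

7

Start with {p10, p11}.
From p11 via lambda: add p3, p5.
From p3 via lambda: add p8.
From p5 via lambda: add p1.
From p8 via lambda: add p2.
lambda-closure = {p1, p2, p3, p5, p8, p10, p11}, which has 7 states.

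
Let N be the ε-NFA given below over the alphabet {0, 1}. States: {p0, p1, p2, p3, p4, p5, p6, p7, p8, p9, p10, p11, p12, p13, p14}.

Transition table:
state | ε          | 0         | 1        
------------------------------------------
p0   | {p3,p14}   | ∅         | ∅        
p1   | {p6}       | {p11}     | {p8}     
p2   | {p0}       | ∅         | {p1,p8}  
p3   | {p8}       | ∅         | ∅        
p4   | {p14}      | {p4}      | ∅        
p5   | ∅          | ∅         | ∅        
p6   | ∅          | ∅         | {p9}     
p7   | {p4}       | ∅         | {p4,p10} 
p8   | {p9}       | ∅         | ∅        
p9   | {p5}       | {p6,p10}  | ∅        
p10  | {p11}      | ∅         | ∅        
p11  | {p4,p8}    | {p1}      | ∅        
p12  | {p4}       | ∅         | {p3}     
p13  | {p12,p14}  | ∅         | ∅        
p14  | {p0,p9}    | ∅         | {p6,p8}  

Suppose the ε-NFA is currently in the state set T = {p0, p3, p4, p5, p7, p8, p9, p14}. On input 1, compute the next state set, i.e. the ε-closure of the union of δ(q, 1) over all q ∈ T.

{p0, p3, p4, p5, p6, p8, p9, p10, p11, p14}

p7 on 1 → {p4, p10}.
p14 on 1 → {p6, p8}.
No 1-transition from p0, p3, p4, p5, p8, p9.
Union after reading 1: {p4, p6, p8, p10}.
Now take the ε-closure:
From p4 via ε: add p14.
From p8 via ε: add p9.
From p10 via ε: add p11.
From p9 via ε: add p5.
From p14 via ε: add p0.
From p0 via ε: add p3.
No new states can be added; the closed set is {p0, p3, p4, p5, p6, p8, p9, p10, p11, p14}.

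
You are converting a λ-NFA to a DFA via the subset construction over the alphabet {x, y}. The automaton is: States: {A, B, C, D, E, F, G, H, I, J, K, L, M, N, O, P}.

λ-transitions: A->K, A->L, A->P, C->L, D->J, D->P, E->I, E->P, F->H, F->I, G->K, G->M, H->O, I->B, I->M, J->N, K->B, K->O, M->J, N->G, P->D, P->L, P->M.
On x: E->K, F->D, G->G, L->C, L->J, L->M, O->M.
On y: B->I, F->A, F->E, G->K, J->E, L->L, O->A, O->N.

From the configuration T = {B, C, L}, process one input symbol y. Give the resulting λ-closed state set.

B on y → {I}.
L on y → {L}.
No y-transition from C.
Union after reading y: {I, L}.
Now take the λ-closure:
From I via λ: add B, M.
From M via λ: add J.
From J via λ: add N.
From N via λ: add G.
From G via λ: add K.
From K via λ: add O.
No new states can be added; the closed set is {B, G, I, J, K, L, M, N, O}.

{B, G, I, J, K, L, M, N, O}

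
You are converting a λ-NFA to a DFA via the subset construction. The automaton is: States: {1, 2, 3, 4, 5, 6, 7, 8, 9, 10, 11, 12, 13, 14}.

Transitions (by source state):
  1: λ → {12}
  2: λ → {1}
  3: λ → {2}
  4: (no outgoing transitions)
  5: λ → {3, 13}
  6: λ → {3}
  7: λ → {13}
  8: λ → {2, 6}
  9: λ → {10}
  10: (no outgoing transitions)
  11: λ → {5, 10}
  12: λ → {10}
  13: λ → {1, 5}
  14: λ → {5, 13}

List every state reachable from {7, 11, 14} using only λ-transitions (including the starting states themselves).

{1, 2, 3, 5, 7, 10, 11, 12, 13, 14}

Start with {7, 11, 14}.
From 7 via λ: add 13.
From 11 via λ: add 5, 10.
From 5 via λ: add 3.
From 13 via λ: add 1.
From 1 via λ: add 12.
From 3 via λ: add 2.
No new states can be added; the closed set is {1, 2, 3, 5, 7, 10, 11, 12, 13, 14}.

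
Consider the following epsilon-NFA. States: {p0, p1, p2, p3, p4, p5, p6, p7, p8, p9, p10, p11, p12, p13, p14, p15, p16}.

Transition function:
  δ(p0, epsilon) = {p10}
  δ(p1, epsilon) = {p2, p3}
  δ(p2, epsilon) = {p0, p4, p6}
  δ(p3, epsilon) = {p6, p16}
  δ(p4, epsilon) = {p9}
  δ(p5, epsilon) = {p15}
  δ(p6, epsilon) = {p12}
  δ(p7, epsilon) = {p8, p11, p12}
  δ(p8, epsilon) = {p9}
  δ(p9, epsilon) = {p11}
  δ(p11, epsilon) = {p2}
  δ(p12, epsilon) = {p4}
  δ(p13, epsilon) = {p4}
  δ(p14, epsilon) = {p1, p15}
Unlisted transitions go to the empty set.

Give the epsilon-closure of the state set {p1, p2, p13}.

{p0, p1, p2, p3, p4, p6, p9, p10, p11, p12, p13, p16}

Start with {p1, p2, p13}.
From p1 via epsilon: add p3.
From p2 via epsilon: add p0, p4, p6.
From p0 via epsilon: add p10.
From p3 via epsilon: add p16.
From p4 via epsilon: add p9.
From p6 via epsilon: add p12.
From p9 via epsilon: add p11.
No new states can be added; the closed set is {p0, p1, p2, p3, p4, p6, p9, p10, p11, p12, p13, p16}.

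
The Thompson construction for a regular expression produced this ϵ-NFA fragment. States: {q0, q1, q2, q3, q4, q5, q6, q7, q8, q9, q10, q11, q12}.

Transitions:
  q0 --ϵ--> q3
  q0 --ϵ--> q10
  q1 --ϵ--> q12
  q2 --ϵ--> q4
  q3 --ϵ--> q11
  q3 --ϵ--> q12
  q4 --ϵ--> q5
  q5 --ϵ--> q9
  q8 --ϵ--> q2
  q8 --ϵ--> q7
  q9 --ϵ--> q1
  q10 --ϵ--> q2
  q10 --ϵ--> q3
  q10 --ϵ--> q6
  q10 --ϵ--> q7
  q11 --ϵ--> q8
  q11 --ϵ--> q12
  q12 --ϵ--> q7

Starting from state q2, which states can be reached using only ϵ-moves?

{q1, q2, q4, q5, q7, q9, q12}

Start with {q2}.
From q2 via ϵ: add q4.
From q4 via ϵ: add q5.
From q5 via ϵ: add q9.
From q9 via ϵ: add q1.
From q1 via ϵ: add q12.
From q12 via ϵ: add q7.
No new states can be added; the closed set is {q1, q2, q4, q5, q7, q9, q12}.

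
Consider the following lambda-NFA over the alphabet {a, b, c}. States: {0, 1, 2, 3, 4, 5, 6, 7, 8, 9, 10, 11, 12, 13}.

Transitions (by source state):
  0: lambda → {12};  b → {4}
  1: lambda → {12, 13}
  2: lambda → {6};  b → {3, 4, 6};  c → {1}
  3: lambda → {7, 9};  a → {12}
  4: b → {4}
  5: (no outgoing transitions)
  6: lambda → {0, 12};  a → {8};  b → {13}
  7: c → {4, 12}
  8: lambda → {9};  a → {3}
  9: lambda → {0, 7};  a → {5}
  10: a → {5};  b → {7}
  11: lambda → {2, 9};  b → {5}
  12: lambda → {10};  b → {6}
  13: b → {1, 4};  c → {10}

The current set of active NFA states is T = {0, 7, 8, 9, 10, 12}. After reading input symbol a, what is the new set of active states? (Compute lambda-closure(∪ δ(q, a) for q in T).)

{0, 3, 5, 7, 9, 10, 12}

8 on a → {3}.
9 on a → {5}.
10 on a → {5}.
No a-transition from 0, 7, 12.
Union after reading a: {3, 5}.
Now take the lambda-closure:
From 3 via lambda: add 7, 9.
From 9 via lambda: add 0.
From 0 via lambda: add 12.
From 12 via lambda: add 10.
No new states can be added; the closed set is {0, 3, 5, 7, 9, 10, 12}.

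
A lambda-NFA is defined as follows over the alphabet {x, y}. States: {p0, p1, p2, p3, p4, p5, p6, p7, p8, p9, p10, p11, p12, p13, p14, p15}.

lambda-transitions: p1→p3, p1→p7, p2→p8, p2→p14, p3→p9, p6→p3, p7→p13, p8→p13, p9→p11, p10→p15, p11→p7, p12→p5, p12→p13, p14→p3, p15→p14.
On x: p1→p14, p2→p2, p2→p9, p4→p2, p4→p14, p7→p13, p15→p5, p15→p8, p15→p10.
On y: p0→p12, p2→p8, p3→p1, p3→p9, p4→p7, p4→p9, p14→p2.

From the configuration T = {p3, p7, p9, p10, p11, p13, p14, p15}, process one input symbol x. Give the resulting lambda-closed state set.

p7 on x → {p13}.
p15 on x → {p5, p8, p10}.
No x-transition from p3, p9, p10, p11, p13, p14.
Union after reading x: {p5, p8, p10, p13}.
Now take the lambda-closure:
From p10 via lambda: add p15.
From p15 via lambda: add p14.
From p14 via lambda: add p3.
From p3 via lambda: add p9.
From p9 via lambda: add p11.
From p11 via lambda: add p7.
No new states can be added; the closed set is {p3, p5, p7, p8, p9, p10, p11, p13, p14, p15}.

{p3, p5, p7, p8, p9, p10, p11, p13, p14, p15}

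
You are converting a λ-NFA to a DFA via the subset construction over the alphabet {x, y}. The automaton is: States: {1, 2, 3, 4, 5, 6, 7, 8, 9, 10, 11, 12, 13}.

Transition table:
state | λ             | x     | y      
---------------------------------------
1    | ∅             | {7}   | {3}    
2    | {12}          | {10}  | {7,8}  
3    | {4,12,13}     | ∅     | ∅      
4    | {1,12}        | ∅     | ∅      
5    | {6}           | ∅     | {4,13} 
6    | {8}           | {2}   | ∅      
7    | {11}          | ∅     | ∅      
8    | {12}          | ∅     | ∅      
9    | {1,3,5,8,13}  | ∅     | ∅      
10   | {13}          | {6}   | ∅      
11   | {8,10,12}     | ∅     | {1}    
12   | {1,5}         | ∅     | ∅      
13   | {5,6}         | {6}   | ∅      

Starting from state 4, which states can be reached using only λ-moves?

{1, 4, 5, 6, 8, 12}

Start with {4}.
From 4 via λ: add 1, 12.
From 12 via λ: add 5.
From 5 via λ: add 6.
From 6 via λ: add 8.
No new states can be added; the closed set is {1, 4, 5, 6, 8, 12}.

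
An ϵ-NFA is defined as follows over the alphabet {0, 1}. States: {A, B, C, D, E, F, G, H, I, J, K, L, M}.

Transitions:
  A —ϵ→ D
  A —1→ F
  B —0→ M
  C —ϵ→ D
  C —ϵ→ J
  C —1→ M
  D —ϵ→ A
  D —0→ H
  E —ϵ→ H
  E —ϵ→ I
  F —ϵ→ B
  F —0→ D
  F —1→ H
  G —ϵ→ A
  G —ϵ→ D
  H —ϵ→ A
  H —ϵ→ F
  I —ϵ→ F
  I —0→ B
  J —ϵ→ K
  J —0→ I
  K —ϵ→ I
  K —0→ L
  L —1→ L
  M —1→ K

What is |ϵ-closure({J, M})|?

Start with {J, M}.
From J via ϵ: add K.
From K via ϵ: add I.
From I via ϵ: add F.
From F via ϵ: add B.
ϵ-closure = {B, F, I, J, K, M}, which has 6 states.

6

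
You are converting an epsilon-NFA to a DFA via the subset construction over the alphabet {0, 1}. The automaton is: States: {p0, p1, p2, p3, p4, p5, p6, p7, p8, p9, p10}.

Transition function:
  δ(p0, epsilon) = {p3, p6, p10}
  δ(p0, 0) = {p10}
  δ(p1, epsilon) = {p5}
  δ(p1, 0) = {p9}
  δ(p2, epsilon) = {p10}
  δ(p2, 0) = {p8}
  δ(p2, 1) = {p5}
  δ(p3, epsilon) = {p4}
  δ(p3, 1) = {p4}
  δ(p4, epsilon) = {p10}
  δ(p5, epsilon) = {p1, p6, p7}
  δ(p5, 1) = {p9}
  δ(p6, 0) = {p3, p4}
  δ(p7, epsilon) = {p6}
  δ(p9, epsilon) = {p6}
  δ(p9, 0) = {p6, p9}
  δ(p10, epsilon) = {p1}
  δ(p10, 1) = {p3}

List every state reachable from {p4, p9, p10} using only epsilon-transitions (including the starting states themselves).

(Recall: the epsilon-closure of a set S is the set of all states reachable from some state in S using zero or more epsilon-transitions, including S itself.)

Start with {p4, p9, p10}.
From p9 via epsilon: add p6.
From p10 via epsilon: add p1.
From p1 via epsilon: add p5.
From p5 via epsilon: add p7.
No new states can be added; the closed set is {p1, p4, p5, p6, p7, p9, p10}.

{p1, p4, p5, p6, p7, p9, p10}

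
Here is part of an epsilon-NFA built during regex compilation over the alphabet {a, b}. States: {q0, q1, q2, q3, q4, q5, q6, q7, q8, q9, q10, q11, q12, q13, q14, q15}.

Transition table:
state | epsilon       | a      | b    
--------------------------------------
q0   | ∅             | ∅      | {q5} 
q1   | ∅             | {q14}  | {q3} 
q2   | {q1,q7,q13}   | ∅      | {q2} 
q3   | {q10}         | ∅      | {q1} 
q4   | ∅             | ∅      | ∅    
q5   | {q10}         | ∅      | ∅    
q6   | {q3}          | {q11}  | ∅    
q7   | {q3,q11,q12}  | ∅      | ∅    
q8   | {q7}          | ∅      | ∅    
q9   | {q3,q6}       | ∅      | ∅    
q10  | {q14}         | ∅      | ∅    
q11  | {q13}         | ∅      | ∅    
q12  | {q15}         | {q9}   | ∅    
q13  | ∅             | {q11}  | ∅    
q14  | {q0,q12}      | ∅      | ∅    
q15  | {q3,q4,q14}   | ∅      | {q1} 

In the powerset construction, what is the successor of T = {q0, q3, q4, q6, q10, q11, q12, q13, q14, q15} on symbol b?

{q0, q1, q3, q4, q5, q10, q12, q14, q15}

q0 on b → {q5}.
q3 on b → {q1}.
q15 on b → {q1}.
No b-transition from q4, q6, q10, q11, q12, q13, q14.
Union after reading b: {q1, q5}.
Now take the epsilon-closure:
From q5 via epsilon: add q10.
From q10 via epsilon: add q14.
From q14 via epsilon: add q0, q12.
From q12 via epsilon: add q15.
From q15 via epsilon: add q3, q4.
No new states can be added; the closed set is {q0, q1, q3, q4, q5, q10, q12, q14, q15}.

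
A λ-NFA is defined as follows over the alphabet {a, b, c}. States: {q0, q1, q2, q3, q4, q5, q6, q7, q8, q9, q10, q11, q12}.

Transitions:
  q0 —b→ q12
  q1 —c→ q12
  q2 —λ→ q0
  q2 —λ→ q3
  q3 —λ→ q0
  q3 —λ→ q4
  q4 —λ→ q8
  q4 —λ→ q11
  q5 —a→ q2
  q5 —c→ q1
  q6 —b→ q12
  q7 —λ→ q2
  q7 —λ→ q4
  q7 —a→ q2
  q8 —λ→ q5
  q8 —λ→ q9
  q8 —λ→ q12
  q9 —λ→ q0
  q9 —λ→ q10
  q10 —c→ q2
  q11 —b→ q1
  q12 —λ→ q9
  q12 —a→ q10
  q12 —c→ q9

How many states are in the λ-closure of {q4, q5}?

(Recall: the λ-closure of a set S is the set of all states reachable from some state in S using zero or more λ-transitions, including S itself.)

8

Start with {q4, q5}.
From q4 via λ: add q8, q11.
From q8 via λ: add q9, q12.
From q9 via λ: add q0, q10.
λ-closure = {q0, q4, q5, q8, q9, q10, q11, q12}, which has 8 states.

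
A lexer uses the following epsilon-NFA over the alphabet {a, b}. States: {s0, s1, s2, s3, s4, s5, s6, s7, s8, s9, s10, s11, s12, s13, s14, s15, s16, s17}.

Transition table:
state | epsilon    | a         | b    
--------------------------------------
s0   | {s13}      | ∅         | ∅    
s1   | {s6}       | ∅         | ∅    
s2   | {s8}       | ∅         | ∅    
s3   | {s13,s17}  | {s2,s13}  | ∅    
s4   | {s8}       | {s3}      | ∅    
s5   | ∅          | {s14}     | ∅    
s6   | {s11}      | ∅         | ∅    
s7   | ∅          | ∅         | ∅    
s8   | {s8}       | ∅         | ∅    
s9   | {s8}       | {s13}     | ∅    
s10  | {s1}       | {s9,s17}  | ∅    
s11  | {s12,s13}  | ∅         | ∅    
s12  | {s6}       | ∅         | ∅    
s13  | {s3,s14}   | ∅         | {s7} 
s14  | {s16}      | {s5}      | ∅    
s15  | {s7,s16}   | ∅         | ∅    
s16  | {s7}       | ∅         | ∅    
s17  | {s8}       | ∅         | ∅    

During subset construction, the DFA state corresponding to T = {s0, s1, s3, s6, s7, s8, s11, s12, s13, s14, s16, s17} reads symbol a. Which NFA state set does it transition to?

s3 on a → {s2, s13}.
s14 on a → {s5}.
No a-transition from s0, s1, s6, s7, s8, s11, s12, s13, s16, s17.
Union after reading a: {s2, s5, s13}.
Now take the epsilon-closure:
From s2 via epsilon: add s8.
From s13 via epsilon: add s3, s14.
From s3 via epsilon: add s17.
From s14 via epsilon: add s16.
From s16 via epsilon: add s7.
No new states can be added; the closed set is {s2, s3, s5, s7, s8, s13, s14, s16, s17}.

{s2, s3, s5, s7, s8, s13, s14, s16, s17}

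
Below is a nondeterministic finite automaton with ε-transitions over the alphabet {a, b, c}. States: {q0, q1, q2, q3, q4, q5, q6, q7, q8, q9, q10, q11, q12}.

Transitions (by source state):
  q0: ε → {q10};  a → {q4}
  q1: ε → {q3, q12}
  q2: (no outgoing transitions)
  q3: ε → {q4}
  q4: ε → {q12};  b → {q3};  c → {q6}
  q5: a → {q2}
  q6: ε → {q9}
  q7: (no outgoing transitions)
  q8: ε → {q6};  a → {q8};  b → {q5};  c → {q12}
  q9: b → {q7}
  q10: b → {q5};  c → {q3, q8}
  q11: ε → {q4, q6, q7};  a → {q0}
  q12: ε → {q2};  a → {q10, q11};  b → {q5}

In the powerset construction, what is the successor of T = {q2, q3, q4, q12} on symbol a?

q12 on a → {q10, q11}.
No a-transition from q2, q3, q4.
Union after reading a: {q10, q11}.
Now take the ε-closure:
From q11 via ε: add q4, q6, q7.
From q4 via ε: add q12.
From q6 via ε: add q9.
From q12 via ε: add q2.
No new states can be added; the closed set is {q2, q4, q6, q7, q9, q10, q11, q12}.

{q2, q4, q6, q7, q9, q10, q11, q12}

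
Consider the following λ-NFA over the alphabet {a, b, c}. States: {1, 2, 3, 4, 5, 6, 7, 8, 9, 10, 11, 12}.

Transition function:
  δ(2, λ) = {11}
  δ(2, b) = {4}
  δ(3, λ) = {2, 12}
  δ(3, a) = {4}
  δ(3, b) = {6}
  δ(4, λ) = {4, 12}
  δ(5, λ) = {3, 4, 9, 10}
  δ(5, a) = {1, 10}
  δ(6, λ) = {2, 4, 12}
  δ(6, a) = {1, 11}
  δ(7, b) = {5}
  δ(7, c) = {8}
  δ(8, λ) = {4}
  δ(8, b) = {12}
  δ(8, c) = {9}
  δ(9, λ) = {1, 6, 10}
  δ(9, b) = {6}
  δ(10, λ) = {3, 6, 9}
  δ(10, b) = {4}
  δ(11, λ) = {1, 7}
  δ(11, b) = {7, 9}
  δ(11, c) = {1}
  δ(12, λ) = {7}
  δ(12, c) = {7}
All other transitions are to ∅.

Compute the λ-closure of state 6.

{1, 2, 4, 6, 7, 11, 12}

Start with {6}.
From 6 via λ: add 2, 4, 12.
From 2 via λ: add 11.
From 12 via λ: add 7.
From 11 via λ: add 1.
No new states can be added; the closed set is {1, 2, 4, 6, 7, 11, 12}.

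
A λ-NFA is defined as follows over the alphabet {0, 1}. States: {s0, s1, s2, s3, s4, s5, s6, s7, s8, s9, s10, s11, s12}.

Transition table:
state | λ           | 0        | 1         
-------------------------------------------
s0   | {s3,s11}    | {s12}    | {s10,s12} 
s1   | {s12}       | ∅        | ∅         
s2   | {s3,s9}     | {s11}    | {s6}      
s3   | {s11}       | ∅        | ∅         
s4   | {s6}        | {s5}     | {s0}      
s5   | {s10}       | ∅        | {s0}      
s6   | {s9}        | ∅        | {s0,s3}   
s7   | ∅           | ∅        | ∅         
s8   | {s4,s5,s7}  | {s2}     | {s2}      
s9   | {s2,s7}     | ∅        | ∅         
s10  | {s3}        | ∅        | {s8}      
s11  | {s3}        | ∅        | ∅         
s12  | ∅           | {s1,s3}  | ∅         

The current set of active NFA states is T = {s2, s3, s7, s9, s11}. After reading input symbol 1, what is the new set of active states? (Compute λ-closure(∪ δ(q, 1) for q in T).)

s2 on 1 → {s6}.
No 1-transition from s3, s7, s9, s11.
Union after reading 1: {s6}.
Now take the λ-closure:
From s6 via λ: add s9.
From s9 via λ: add s2, s7.
From s2 via λ: add s3.
From s3 via λ: add s11.
No new states can be added; the closed set is {s2, s3, s6, s7, s9, s11}.

{s2, s3, s6, s7, s9, s11}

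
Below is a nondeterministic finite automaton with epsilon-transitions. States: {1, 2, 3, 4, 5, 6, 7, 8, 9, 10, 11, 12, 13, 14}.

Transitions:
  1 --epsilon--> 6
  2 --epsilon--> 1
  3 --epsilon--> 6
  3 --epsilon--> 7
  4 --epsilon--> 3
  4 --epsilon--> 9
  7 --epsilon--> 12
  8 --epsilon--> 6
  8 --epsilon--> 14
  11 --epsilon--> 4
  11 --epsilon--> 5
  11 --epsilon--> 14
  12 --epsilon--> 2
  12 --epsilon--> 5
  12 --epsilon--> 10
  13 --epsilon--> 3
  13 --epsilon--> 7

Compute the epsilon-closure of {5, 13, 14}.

{1, 2, 3, 5, 6, 7, 10, 12, 13, 14}

Start with {5, 13, 14}.
From 13 via epsilon: add 3, 7.
From 3 via epsilon: add 6.
From 7 via epsilon: add 12.
From 12 via epsilon: add 2, 10.
From 2 via epsilon: add 1.
No new states can be added; the closed set is {1, 2, 3, 5, 6, 7, 10, 12, 13, 14}.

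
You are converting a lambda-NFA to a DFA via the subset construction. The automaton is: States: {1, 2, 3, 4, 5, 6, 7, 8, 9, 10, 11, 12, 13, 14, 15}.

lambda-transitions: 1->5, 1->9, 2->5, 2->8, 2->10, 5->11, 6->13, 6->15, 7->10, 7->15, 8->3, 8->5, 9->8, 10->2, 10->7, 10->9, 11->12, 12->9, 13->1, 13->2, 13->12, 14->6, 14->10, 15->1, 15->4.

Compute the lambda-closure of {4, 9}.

{3, 4, 5, 8, 9, 11, 12}

Start with {4, 9}.
From 9 via lambda: add 8.
From 8 via lambda: add 3, 5.
From 5 via lambda: add 11.
From 11 via lambda: add 12.
No new states can be added; the closed set is {3, 4, 5, 8, 9, 11, 12}.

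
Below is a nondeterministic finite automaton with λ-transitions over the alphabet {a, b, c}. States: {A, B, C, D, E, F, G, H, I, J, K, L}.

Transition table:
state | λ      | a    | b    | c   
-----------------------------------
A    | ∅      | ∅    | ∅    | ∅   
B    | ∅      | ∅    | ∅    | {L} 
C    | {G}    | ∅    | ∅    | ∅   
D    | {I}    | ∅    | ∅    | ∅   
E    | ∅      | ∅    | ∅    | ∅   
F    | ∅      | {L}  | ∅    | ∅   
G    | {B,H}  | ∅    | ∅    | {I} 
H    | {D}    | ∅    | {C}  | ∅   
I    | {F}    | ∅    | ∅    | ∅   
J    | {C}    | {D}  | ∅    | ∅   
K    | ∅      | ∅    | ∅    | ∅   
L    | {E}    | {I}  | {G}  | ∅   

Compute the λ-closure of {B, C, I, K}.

{B, C, D, F, G, H, I, K}

Start with {B, C, I, K}.
From C via λ: add G.
From I via λ: add F.
From G via λ: add H.
From H via λ: add D.
No new states can be added; the closed set is {B, C, D, F, G, H, I, K}.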